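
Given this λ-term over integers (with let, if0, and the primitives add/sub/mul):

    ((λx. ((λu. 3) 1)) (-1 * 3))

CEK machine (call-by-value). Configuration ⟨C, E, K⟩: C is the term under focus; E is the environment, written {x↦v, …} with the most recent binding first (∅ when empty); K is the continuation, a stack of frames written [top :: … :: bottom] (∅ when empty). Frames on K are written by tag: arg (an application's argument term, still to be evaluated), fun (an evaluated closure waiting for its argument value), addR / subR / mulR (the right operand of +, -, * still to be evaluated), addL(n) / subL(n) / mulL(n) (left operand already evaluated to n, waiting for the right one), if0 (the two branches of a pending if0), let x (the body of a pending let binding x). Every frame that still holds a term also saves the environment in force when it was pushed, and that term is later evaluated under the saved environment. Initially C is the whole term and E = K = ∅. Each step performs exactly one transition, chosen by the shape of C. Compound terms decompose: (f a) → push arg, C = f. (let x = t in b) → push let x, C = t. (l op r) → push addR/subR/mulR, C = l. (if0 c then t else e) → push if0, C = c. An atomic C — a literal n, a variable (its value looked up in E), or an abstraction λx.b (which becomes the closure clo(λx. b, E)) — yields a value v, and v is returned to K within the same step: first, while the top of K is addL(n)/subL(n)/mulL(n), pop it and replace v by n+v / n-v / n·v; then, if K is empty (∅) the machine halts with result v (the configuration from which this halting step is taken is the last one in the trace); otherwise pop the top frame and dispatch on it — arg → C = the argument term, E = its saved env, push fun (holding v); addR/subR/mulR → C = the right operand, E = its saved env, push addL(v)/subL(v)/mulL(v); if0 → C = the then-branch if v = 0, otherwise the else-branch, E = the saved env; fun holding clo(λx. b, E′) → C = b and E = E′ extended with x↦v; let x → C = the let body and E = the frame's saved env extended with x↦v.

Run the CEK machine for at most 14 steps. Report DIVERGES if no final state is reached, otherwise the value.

Answer: 3

Execution trace:
step 0: [C=((λx. ((λu. 3) 1)) (-1 * 3)) | E=∅ | K=∅]
step 1: [C=(λx. ((λu. 3) 1)) | E=∅ | K=[arg]]
step 2: [C=(-1 * 3) | E=∅ | K=[fun]]
step 3: [C=-1 | E=∅ | K=[mulR :: fun]]
step 4: [C=3 | E=∅ | K=[mulL(-1) :: fun]]
step 5: [C=((λu. 3) 1) | E={x↦-3} | K=∅]
step 6: [C=(λu. 3) | E={x↦-3} | K=[arg]]
step 7: [C=1 | E={x↦-3} | K=[fun]]
step 8: [C=3 | E={u↦1, x↦-3} | K=∅]
→ final value 3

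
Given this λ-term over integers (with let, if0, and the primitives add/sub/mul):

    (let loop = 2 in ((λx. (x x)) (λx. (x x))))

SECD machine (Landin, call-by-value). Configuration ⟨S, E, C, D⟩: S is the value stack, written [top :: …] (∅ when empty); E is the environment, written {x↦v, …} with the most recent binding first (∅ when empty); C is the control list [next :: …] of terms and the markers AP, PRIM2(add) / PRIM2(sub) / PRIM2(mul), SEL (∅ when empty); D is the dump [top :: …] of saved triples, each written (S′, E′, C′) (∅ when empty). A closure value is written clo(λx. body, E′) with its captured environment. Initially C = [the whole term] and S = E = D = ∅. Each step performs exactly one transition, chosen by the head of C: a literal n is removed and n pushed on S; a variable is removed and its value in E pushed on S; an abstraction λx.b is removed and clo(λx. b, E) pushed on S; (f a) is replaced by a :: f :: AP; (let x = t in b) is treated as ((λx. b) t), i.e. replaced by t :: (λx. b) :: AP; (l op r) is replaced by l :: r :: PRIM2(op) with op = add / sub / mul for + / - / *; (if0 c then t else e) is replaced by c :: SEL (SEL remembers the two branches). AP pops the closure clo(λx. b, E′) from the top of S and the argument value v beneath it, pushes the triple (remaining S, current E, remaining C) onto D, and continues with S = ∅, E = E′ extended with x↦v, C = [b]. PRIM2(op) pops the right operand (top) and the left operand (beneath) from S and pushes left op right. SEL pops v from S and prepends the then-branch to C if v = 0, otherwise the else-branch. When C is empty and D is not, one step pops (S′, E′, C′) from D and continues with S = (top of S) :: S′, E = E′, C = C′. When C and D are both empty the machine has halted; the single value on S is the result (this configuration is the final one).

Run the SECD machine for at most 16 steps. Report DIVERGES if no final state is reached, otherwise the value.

[0] [S=∅ | E=∅ | C=[(let loop = 2 in ((λx. (x x)) (λx. (x x))))] | D=∅]
[1] [S=∅ | E=∅ | C=[2 :: (λloop. ((λx. (x x)) (λx. (x x)))) :: AP] | D=∅]
[2] [S=[2] | E=∅ | C=[(λloop. ((λx. (x x)) (λx. (x x)))) :: AP] | D=∅]
[3] [S=[clo(λloop. ((λx. (x x)) (λx. (x x))), ∅) :: 2] | E=∅ | C=[AP] | D=∅]
[4] [S=∅ | E={loop↦2} | C=[((λx. (x x)) (λx. (x x)))] | D=[(∅, ∅, ∅)]]
[5] [S=∅ | E={loop↦2} | C=[(λx. (x x)) :: (λx. (x x)) :: AP] | D=[(∅, ∅, ∅)]]
[6] [S=[clo(λx. (x x), {loop↦2})] | E={loop↦2} | C=[(λx. (x x)) :: AP] | D=[(∅, ∅, ∅)]]
[7] [S=[clo(λx. (x x), {loop↦2}) :: clo(λx. (x x), {loop↦2})] | E={loop↦2} | C=[AP] | D=[(∅, ∅, ∅)]]
[8] [S=∅ | E={x↦clo(λx. (x x), {loop↦2}), loop↦2} | C=[(x x)] | D=[(∅, {loop↦2}, ∅) :: (∅, ∅, ∅)]]
[9] [S=∅ | E={x↦clo(λx. (x x), {loop↦2}), loop↦2} | C=[x :: x :: AP] | D=[(∅, {loop↦2}, ∅) :: (∅, ∅, ∅)]]
[10] [S=[clo(λx. (x x), {loop↦2})] | E={x↦clo(λx. (x x), {loop↦2}), loop↦2} | C=[x :: AP] | D=[(∅, {loop↦2}, ∅) :: (∅, ∅, ∅)]]
[11] [S=[clo(λx. (x x), {loop↦2}) :: clo(λx. (x x), {loop↦2})] | E={x↦clo(λx. (x x), {loop↦2}), loop↦2} | C=[AP] | D=[(∅, {loop↦2}, ∅) :: (∅, ∅, ∅)]]
[12] [S=∅ | E={x↦clo(λx. (x x), {loop↦2}), loop↦2} | C=[(x x)] | D=[(∅, {x↦clo(λx. (x x), {loop↦2}), loop↦2}, ∅) :: (∅, {loop↦2}, ∅) :: (∅, ∅, ∅)]]
[13] [S=∅ | E={x↦clo(λx. (x x), {loop↦2}), loop↦2} | C=[x :: x :: AP] | D=[(∅, {x↦clo(λx. (x x), {loop↦2}), loop↦2}, ∅) :: (∅, {loop↦2}, ∅) :: (∅, ∅, ∅)]]
[14] [S=[clo(λx. (x x), {loop↦2})] | E={x↦clo(λx. (x x), {loop↦2}), loop↦2} | C=[x :: AP] | D=[(∅, {x↦clo(λx. (x x), {loop↦2}), loop↦2}, ∅) :: (∅, {loop↦2}, ∅) :: (∅, ∅, ∅)]]
[15] [S=[clo(λx. (x x), {loop↦2}) :: clo(λx. (x x), {loop↦2})] | E={x↦clo(λx. (x x), {loop↦2}), loop↦2} | C=[AP] | D=[(∅, {x↦clo(λx. (x x), {loop↦2}), loop↦2}, ∅) :: (∅, {loop↦2}, ∅) :: (∅, ∅, ∅)]]
[16] [S=∅ | E={x↦clo(λx. (x x), {loop↦2}), loop↦2} | C=[(x x)] | D=[(∅, {x↦clo(λx. (x x), {loop↦2}), loop↦2}, ∅) :: (∅, {x↦clo(λx. (x x), {loop↦2}), loop↦2}, ∅) :: (∅, {loop↦2}, ∅) :: (∅, ∅, ∅)]]
→ 16 transitions taken and the configuration is still not final: no result within 16 steps

Answer: DIVERGES (no final state within 16 steps)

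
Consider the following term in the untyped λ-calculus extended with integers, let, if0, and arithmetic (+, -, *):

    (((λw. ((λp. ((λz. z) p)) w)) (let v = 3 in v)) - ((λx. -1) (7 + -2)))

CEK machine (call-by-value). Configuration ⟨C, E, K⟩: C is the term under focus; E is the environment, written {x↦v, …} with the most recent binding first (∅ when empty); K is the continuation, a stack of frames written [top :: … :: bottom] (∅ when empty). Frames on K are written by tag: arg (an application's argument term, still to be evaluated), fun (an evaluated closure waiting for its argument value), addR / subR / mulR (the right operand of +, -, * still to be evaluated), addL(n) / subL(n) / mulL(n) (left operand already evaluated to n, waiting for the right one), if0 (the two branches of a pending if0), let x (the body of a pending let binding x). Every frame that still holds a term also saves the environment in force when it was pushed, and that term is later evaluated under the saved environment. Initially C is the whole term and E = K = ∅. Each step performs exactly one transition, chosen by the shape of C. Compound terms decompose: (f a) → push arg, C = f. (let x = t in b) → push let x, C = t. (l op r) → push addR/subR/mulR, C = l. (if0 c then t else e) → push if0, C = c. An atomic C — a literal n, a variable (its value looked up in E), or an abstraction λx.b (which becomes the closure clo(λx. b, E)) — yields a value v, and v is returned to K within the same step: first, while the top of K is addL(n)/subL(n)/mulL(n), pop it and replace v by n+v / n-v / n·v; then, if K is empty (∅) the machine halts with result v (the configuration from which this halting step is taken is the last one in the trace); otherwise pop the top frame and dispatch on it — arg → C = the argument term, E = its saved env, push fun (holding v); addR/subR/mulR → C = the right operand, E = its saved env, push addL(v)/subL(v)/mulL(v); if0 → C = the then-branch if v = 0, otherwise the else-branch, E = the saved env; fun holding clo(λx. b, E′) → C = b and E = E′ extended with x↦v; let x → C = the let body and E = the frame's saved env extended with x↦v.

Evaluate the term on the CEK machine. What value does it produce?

Answer: 4

Execution trace:
step 0: <C=(((λw. ((λp. ((λz. z) p)) w)) (let v = 3 in v)) - ((λx. -1) (7 + -2))), E=∅, K=∅>
step 1: <C=((λw. ((λp. ((λz. z) p)) w)) (let v = 3 in v)), E=∅, K=[subR]>
step 2: <C=(λw. ((λp. ((λz. z) p)) w)), E=∅, K=[arg :: subR]>
step 3: <C=(let v = 3 in v), E=∅, K=[fun :: subR]>
step 4: <C=3, E=∅, K=[let v :: fun :: subR]>
step 5: <C=v, E={v↦3}, K=[fun :: subR]>
step 6: <C=((λp. ((λz. z) p)) w), E={w↦3}, K=[subR]>
step 7: <C=(λp. ((λz. z) p)), E={w↦3}, K=[arg :: subR]>
step 8: <C=w, E={w↦3}, K=[fun :: subR]>
step 9: <C=((λz. z) p), E={p↦3, w↦3}, K=[subR]>
step 10: <C=(λz. z), E={p↦3, w↦3}, K=[arg :: subR]>
step 11: <C=p, E={p↦3, w↦3}, K=[fun :: subR]>
step 12: <C=z, E={z↦3, p↦3, w↦3}, K=[subR]>
step 13: <C=((λx. -1) (7 + -2)), E=∅, K=[subL(3)]>
step 14: <C=(λx. -1), E=∅, K=[arg :: subL(3)]>
step 15: <C=(7 + -2), E=∅, K=[fun :: subL(3)]>
step 16: <C=7, E=∅, K=[addR :: fun :: subL(3)]>
step 17: <C=-2, E=∅, K=[addL(7) :: fun :: subL(3)]>
step 18: <C=-1, E={x↦5}, K=[subL(3)]>
→ final value 4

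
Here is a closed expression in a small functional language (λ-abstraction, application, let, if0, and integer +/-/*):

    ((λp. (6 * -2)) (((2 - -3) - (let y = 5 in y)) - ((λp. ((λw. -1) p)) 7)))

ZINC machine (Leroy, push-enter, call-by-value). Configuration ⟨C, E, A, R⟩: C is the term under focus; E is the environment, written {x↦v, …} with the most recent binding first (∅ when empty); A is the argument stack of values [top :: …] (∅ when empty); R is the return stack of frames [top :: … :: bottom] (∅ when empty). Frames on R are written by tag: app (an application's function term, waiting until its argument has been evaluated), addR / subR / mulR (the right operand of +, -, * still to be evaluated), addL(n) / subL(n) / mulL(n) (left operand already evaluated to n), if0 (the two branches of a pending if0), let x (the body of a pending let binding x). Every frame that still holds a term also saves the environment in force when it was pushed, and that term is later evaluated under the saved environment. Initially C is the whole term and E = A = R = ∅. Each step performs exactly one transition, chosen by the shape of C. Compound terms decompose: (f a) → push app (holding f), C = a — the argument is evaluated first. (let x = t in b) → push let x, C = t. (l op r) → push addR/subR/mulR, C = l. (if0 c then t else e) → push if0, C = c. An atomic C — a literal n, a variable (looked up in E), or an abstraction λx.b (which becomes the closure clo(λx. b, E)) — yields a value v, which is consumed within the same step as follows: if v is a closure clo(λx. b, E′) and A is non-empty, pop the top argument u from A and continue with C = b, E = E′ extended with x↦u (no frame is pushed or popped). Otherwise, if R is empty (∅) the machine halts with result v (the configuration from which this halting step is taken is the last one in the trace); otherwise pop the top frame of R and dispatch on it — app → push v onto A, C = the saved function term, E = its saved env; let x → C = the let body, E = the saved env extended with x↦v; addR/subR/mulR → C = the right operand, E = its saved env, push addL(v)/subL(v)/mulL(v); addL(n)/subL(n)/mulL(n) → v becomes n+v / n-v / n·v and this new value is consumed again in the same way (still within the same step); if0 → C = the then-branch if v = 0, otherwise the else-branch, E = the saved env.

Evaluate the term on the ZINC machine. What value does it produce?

Answer: -12

Execution trace:
t=0: ⟨C=((λp. (6 * -2)) (((2 - -3) - (let y = 5 in y)) - ((λp. ((λw. -1) p)) 7))); E=∅; A=∅; R=∅⟩
t=1: ⟨C=(((2 - -3) - (let y = 5 in y)) - ((λp. ((λw. -1) p)) 7)); E=∅; A=∅; R=[app]⟩
t=2: ⟨C=((2 - -3) - (let y = 5 in y)); E=∅; A=∅; R=[subR :: app]⟩
t=3: ⟨C=(2 - -3); E=∅; A=∅; R=[subR :: subR :: app]⟩
t=4: ⟨C=2; E=∅; A=∅; R=[subR :: subR :: subR :: app]⟩
t=5: ⟨C=-3; E=∅; A=∅; R=[subL(2) :: subR :: subR :: app]⟩
t=6: ⟨C=(let y = 5 in y); E=∅; A=∅; R=[subL(5) :: subR :: app]⟩
t=7: ⟨C=5; E=∅; A=∅; R=[let y :: subL(5) :: subR :: app]⟩
t=8: ⟨C=y; E={y↦5}; A=∅; R=[subL(5) :: subR :: app]⟩
t=9: ⟨C=((λp. ((λw. -1) p)) 7); E=∅; A=∅; R=[subL(0) :: app]⟩
t=10: ⟨C=7; E=∅; A=∅; R=[app :: subL(0) :: app]⟩
t=11: ⟨C=(λp. ((λw. -1) p)); E=∅; A=[7]; R=[subL(0) :: app]⟩
t=12: ⟨C=((λw. -1) p); E={p↦7}; A=∅; R=[subL(0) :: app]⟩
t=13: ⟨C=p; E={p↦7}; A=∅; R=[app :: subL(0) :: app]⟩
t=14: ⟨C=(λw. -1); E={p↦7}; A=[7]; R=[subL(0) :: app]⟩
t=15: ⟨C=-1; E={w↦7, p↦7}; A=∅; R=[subL(0) :: app]⟩
t=16: ⟨C=(λp. (6 * -2)); E=∅; A=[1]; R=∅⟩
t=17: ⟨C=(6 * -2); E={p↦1}; A=∅; R=∅⟩
t=18: ⟨C=6; E={p↦1}; A=∅; R=[mulR]⟩
t=19: ⟨C=-2; E={p↦1}; A=∅; R=[mulL(6)]⟩
→ final value -12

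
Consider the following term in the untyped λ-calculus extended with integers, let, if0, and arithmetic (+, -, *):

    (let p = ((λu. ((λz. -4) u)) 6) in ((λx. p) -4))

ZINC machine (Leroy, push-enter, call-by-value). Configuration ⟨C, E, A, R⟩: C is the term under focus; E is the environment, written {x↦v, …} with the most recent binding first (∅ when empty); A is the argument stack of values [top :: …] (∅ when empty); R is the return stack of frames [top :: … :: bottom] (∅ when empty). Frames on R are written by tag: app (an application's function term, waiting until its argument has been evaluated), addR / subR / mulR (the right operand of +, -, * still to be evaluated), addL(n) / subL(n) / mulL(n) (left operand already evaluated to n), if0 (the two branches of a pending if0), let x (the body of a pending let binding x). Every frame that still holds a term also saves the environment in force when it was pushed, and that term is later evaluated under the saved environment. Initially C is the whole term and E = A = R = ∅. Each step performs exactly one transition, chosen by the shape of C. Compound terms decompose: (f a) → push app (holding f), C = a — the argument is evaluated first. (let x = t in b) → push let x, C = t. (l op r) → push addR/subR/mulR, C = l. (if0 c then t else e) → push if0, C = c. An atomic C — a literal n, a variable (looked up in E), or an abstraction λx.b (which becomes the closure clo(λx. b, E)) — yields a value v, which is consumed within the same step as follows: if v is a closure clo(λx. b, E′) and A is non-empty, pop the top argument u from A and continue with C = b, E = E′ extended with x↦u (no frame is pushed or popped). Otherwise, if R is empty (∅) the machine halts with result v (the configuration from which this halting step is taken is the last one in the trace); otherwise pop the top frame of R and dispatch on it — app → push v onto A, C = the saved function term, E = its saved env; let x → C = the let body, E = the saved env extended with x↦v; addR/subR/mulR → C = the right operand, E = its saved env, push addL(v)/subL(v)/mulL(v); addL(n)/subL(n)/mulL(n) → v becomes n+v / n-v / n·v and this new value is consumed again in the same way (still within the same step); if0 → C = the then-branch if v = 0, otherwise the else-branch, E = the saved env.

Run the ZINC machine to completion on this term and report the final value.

Answer: -4

Machine steps:
0. [C=(let p = ((λu. ((λz. -4) u)) 6) in ((λx. p) -4)) | E=∅ | A=∅ | R=∅]
1. [C=((λu. ((λz. -4) u)) 6) | E=∅ | A=∅ | R=[let p]]
2. [C=6 | E=∅ | A=∅ | R=[app :: let p]]
3. [C=(λu. ((λz. -4) u)) | E=∅ | A=[6] | R=[let p]]
4. [C=((λz. -4) u) | E={u↦6} | A=∅ | R=[let p]]
5. [C=u | E={u↦6} | A=∅ | R=[app :: let p]]
6. [C=(λz. -4) | E={u↦6} | A=[6] | R=[let p]]
7. [C=-4 | E={z↦6, u↦6} | A=∅ | R=[let p]]
8. [C=((λx. p) -4) | E={p↦-4} | A=∅ | R=∅]
9. [C=-4 | E={p↦-4} | A=∅ | R=[app]]
10. [C=(λx. p) | E={p↦-4} | A=[-4] | R=∅]
11. [C=p | E={x↦-4, p↦-4} | A=∅ | R=∅]
→ final value -4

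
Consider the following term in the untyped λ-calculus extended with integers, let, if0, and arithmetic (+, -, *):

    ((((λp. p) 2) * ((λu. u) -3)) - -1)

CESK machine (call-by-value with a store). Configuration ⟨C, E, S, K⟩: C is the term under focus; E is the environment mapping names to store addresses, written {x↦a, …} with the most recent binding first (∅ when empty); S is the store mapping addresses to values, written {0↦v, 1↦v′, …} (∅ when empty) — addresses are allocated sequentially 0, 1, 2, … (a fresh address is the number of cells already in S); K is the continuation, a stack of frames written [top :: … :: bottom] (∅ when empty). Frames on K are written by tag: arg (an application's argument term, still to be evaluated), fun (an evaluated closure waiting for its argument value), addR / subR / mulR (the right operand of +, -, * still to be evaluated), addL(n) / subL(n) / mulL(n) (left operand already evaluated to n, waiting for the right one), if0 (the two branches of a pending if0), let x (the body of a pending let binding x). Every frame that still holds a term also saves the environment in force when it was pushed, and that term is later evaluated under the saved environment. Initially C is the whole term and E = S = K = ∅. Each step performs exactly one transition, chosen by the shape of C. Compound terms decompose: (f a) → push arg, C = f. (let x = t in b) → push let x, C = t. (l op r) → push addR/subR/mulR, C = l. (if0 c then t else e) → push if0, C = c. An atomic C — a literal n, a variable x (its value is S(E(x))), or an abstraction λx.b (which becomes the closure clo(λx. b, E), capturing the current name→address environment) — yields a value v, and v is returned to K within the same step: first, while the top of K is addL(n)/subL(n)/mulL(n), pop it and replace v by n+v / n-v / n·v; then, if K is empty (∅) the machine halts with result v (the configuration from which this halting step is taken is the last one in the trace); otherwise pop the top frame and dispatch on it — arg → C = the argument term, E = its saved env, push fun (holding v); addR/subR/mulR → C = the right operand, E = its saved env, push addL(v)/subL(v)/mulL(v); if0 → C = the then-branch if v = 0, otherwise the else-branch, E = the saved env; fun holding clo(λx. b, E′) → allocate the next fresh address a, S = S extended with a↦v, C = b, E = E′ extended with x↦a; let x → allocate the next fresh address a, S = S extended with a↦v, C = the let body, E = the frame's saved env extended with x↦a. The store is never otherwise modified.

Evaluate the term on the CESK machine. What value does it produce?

Answer: -5

Execution trace:
step 0: [C=((((λp. p) 2) * ((λu. u) -3)) - -1) | E=∅ | S=∅ | K=∅]
step 1: [C=(((λp. p) 2) * ((λu. u) -3)) | E=∅ | S=∅ | K=[subR]]
step 2: [C=((λp. p) 2) | E=∅ | S=∅ | K=[mulR :: subR]]
step 3: [C=(λp. p) | E=∅ | S=∅ | K=[arg :: mulR :: subR]]
step 4: [C=2 | E=∅ | S=∅ | K=[fun :: mulR :: subR]]
step 5: [C=p | E={p↦0} | S={0↦2} | K=[mulR :: subR]]
step 6: [C=((λu. u) -3) | E=∅ | S={0↦2} | K=[mulL(2) :: subR]]
step 7: [C=(λu. u) | E=∅ | S={0↦2} | K=[arg :: mulL(2) :: subR]]
step 8: [C=-3 | E=∅ | S={0↦2} | K=[fun :: mulL(2) :: subR]]
step 9: [C=u | E={u↦1} | S={0↦2, 1↦-3} | K=[mulL(2) :: subR]]
step 10: [C=-1 | E=∅ | S={0↦2, 1↦-3} | K=[subL(-6)]]
→ final value -5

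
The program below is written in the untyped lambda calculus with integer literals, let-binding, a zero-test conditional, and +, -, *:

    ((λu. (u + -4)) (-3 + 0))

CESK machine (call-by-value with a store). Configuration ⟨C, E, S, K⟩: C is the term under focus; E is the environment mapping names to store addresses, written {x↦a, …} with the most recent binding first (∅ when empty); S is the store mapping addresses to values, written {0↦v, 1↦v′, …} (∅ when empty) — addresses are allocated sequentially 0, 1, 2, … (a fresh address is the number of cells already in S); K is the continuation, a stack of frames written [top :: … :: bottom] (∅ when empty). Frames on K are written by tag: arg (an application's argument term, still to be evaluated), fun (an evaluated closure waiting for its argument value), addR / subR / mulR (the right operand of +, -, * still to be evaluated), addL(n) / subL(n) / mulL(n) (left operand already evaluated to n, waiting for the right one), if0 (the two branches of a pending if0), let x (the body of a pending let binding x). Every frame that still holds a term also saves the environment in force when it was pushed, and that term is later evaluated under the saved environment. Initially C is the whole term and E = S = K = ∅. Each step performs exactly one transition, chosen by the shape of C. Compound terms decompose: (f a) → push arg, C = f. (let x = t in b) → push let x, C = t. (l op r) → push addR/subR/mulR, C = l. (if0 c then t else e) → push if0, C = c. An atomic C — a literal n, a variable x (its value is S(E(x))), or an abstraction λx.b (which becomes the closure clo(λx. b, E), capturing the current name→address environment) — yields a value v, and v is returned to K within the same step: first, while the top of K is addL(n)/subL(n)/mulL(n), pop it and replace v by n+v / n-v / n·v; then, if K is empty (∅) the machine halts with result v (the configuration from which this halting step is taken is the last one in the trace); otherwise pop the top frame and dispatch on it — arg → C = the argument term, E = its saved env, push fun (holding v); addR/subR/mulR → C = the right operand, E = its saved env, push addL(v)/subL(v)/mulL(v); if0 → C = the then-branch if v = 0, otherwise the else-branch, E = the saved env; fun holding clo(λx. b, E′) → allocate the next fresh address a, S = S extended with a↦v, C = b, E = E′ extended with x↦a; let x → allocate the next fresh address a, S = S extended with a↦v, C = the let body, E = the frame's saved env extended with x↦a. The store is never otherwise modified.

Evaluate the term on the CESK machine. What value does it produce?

Answer: -7

Derivation:
step 0: ⟨C=((λu. (u + -4)) (-3 + 0)); E=∅; S=∅; K=∅⟩
step 1: ⟨C=(λu. (u + -4)); E=∅; S=∅; K=[arg]⟩
step 2: ⟨C=(-3 + 0); E=∅; S=∅; K=[fun]⟩
step 3: ⟨C=-3; E=∅; S=∅; K=[addR :: fun]⟩
step 4: ⟨C=0; E=∅; S=∅; K=[addL(-3) :: fun]⟩
step 5: ⟨C=(u + -4); E={u↦0}; S={0↦-3}; K=∅⟩
step 6: ⟨C=u; E={u↦0}; S={0↦-3}; K=[addR]⟩
step 7: ⟨C=-4; E={u↦0}; S={0↦-3}; K=[addL(-3)]⟩
→ final value -7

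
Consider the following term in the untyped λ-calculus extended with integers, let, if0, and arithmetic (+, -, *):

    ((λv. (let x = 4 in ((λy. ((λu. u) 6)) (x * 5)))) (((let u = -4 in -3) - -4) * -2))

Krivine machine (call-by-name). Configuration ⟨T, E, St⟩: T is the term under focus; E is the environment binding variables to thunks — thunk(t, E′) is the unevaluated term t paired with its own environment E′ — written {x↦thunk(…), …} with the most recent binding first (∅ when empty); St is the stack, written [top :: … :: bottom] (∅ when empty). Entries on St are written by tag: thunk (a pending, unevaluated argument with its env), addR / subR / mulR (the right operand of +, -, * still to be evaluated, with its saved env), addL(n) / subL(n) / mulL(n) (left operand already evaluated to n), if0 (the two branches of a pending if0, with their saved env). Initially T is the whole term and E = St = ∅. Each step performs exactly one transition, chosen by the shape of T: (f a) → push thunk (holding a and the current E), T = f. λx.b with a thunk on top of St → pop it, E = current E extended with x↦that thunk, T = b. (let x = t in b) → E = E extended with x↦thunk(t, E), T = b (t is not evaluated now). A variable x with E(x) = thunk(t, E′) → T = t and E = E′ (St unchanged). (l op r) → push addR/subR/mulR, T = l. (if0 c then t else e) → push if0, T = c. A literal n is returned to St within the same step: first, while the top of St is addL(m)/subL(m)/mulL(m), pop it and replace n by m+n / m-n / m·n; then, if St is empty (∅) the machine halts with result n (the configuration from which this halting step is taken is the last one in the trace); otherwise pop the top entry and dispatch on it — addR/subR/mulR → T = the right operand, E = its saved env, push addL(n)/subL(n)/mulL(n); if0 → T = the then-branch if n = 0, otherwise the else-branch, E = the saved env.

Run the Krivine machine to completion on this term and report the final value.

Answer: 6

Machine steps:
0. ⟨T=((λv. (let x = 4 in ((λy. ((λu. u) 6)) (x * 5)))) (((let u = -4 in -3) - -4) * -2)); E=∅; St=∅⟩
1. ⟨T=(λv. (let x = 4 in ((λy. ((λu. u) 6)) (x * 5)))); E=∅; St=[thunk]⟩
2. ⟨T=(let x = 4 in ((λy. ((λu. u) 6)) (x * 5))); E={v↦thunk((((let u = -4 in -3) - -4) * -2), ∅)}; St=∅⟩
3. ⟨T=((λy. ((λu. u) 6)) (x * 5)); E={x↦thunk(4, {v↦thunk((((let u = -4 in -3) - -4) * -2), ∅)}), v↦thunk((((let u = -4 in -3) - -4) * -2), ∅)}; St=∅⟩
4. ⟨T=(λy. ((λu. u) 6)); E={x↦thunk(4, {v↦thunk((((let u = -4 in -3) - -4) * -2), ∅)}), v↦thunk((((let u = -4 in -3) - -4) * -2), ∅)}; St=[thunk]⟩
5. ⟨T=((λu. u) 6); E={y↦thunk((x * 5), {x↦thunk(4, {v↦thunk((((let u = -4 in -3) - -4) * -2), ∅)}), v↦thunk((((let u = -4 in -3) - -4) * -2), ∅)}), x↦thunk(4, {v↦thunk((((let u = -4 in -3) - -4) * -2), ∅)}), v↦thunk((((let u = -4 in -3) - -4) * -2), ∅)}; St=∅⟩
6. ⟨T=(λu. u); E={y↦thunk((x * 5), {x↦thunk(4, {v↦thunk((((let u = -4 in -3) - -4) * -2), ∅)}), v↦thunk((((let u = -4 in -3) - -4) * -2), ∅)}), x↦thunk(4, {v↦thunk((((let u = -4 in -3) - -4) * -2), ∅)}), v↦thunk((((let u = -4 in -3) - -4) * -2), ∅)}; St=[thunk]⟩
7. ⟨T=u; E={u↦thunk(6, {y↦thunk((x * 5), {x↦thunk(4, {v↦thunk((((let u = -4 in -3) - -4) * -2), ∅)}), v↦thunk((((let u = -4 in -3) - -4) * -2), ∅)}), x↦thunk(4, {v↦thunk((((let u = -4 in -3) - -4) * -2), ∅)}), v↦thunk((((let u = -4 in -3) - -4) * -2), ∅)}), y↦thunk((x * 5), {x↦thunk(4, {v↦thunk((((let u = -4 in -3) - -4) * -2), ∅)}), v↦thunk((((let u = -4 in -3) - -4) * -2), ∅)}), x↦thunk(4, {v↦thunk((((let u = -4 in -3) - -4) * -2), ∅)}), v↦thunk((((let u = -4 in -3) - -4) * -2), ∅)}; St=∅⟩
8. ⟨T=6; E={y↦thunk((x * 5), {x↦thunk(4, {v↦thunk((((let u = -4 in -3) - -4) * -2), ∅)}), v↦thunk((((let u = -4 in -3) - -4) * -2), ∅)}), x↦thunk(4, {v↦thunk((((let u = -4 in -3) - -4) * -2), ∅)}), v↦thunk((((let u = -4 in -3) - -4) * -2), ∅)}; St=∅⟩
→ final value 6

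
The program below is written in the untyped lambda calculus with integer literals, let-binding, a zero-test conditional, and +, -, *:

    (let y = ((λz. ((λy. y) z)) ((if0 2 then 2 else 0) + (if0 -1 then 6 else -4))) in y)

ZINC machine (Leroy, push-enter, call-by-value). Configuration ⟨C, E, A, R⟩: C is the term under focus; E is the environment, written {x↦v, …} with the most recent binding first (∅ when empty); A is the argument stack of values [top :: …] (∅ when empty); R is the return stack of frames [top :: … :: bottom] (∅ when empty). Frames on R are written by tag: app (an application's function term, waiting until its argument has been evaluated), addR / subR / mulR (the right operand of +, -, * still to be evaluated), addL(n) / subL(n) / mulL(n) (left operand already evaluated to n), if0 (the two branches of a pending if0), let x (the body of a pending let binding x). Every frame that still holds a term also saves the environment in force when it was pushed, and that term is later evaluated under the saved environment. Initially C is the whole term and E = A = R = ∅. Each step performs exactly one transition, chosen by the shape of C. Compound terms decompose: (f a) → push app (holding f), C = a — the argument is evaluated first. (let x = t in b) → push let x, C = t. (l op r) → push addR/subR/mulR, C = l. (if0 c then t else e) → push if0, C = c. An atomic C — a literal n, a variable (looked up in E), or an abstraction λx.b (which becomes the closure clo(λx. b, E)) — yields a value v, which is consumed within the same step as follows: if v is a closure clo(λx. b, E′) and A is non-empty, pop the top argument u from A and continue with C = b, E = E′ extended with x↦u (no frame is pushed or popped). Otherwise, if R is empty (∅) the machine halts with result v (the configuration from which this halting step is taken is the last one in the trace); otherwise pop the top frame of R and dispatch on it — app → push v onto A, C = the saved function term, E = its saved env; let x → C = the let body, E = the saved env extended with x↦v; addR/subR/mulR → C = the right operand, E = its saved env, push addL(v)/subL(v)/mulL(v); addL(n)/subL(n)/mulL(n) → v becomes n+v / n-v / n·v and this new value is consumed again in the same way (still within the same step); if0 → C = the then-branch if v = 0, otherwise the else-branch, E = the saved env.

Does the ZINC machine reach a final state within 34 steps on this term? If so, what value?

step 0: [C=(let y = ((λz. ((λy. y) z)) ((if0 2 then 2 else 0) + (if0 -1 then 6 else -4))) in y) | E=∅ | A=∅ | R=∅]
step 1: [C=((λz. ((λy. y) z)) ((if0 2 then 2 else 0) + (if0 -1 then 6 else -4))) | E=∅ | A=∅ | R=[let y]]
step 2: [C=((if0 2 then 2 else 0) + (if0 -1 then 6 else -4)) | E=∅ | A=∅ | R=[app :: let y]]
step 3: [C=(if0 2 then 2 else 0) | E=∅ | A=∅ | R=[addR :: app :: let y]]
step 4: [C=2 | E=∅ | A=∅ | R=[if0 :: addR :: app :: let y]]
step 5: [C=0 | E=∅ | A=∅ | R=[addR :: app :: let y]]
step 6: [C=(if0 -1 then 6 else -4) | E=∅ | A=∅ | R=[addL(0) :: app :: let y]]
step 7: [C=-1 | E=∅ | A=∅ | R=[if0 :: addL(0) :: app :: let y]]
step 8: [C=-4 | E=∅ | A=∅ | R=[addL(0) :: app :: let y]]
step 9: [C=(λz. ((λy. y) z)) | E=∅ | A=[-4] | R=[let y]]
step 10: [C=((λy. y) z) | E={z↦-4} | A=∅ | R=[let y]]
step 11: [C=z | E={z↦-4} | A=∅ | R=[app :: let y]]
step 12: [C=(λy. y) | E={z↦-4} | A=[-4] | R=[let y]]
step 13: [C=y | E={y↦-4, z↦-4} | A=∅ | R=[let y]]
step 14: [C=y | E={y↦-4} | A=∅ | R=∅]
→ final value -4

Answer: -4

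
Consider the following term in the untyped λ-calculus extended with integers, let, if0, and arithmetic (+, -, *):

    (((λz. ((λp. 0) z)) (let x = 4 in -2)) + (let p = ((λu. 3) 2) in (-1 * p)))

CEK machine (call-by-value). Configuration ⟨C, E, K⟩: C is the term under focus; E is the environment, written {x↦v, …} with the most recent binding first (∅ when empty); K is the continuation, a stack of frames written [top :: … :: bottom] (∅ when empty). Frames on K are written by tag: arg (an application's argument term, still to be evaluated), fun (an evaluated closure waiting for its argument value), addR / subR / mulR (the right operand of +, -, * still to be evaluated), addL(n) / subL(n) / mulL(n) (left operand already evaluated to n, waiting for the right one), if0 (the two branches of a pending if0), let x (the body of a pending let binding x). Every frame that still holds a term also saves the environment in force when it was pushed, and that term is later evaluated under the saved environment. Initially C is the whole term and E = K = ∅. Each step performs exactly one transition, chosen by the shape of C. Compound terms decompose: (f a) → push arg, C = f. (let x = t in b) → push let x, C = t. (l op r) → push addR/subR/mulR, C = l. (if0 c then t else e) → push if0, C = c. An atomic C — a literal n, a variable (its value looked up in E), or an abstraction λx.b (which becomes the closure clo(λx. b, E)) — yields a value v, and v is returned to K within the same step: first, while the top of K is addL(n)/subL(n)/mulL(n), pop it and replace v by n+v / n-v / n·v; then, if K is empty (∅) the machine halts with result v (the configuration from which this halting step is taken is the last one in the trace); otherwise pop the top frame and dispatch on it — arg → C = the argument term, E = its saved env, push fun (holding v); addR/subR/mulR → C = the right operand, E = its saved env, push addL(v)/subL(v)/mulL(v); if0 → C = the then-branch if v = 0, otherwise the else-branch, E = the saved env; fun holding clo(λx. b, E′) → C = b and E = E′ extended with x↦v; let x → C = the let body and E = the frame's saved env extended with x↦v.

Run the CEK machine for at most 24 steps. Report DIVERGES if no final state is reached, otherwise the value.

step 0: [C=(((λz. ((λp. 0) z)) (let x = 4 in -2)) + (let p = ((λu. 3) 2) in (-1 * p))) | E=∅ | K=∅]
step 1: [C=((λz. ((λp. 0) z)) (let x = 4 in -2)) | E=∅ | K=[addR]]
step 2: [C=(λz. ((λp. 0) z)) | E=∅ | K=[arg :: addR]]
step 3: [C=(let x = 4 in -2) | E=∅ | K=[fun :: addR]]
step 4: [C=4 | E=∅ | K=[let x :: fun :: addR]]
step 5: [C=-2 | E={x↦4} | K=[fun :: addR]]
step 6: [C=((λp. 0) z) | E={z↦-2} | K=[addR]]
step 7: [C=(λp. 0) | E={z↦-2} | K=[arg :: addR]]
step 8: [C=z | E={z↦-2} | K=[fun :: addR]]
step 9: [C=0 | E={p↦-2, z↦-2} | K=[addR]]
step 10: [C=(let p = ((λu. 3) 2) in (-1 * p)) | E=∅ | K=[addL(0)]]
step 11: [C=((λu. 3) 2) | E=∅ | K=[let p :: addL(0)]]
step 12: [C=(λu. 3) | E=∅ | K=[arg :: let p :: addL(0)]]
step 13: [C=2 | E=∅ | K=[fun :: let p :: addL(0)]]
step 14: [C=3 | E={u↦2} | K=[let p :: addL(0)]]
step 15: [C=(-1 * p) | E={p↦3} | K=[addL(0)]]
step 16: [C=-1 | E={p↦3} | K=[mulR :: addL(0)]]
step 17: [C=p | E={p↦3} | K=[mulL(-1) :: addL(0)]]
→ final value -3

Answer: -3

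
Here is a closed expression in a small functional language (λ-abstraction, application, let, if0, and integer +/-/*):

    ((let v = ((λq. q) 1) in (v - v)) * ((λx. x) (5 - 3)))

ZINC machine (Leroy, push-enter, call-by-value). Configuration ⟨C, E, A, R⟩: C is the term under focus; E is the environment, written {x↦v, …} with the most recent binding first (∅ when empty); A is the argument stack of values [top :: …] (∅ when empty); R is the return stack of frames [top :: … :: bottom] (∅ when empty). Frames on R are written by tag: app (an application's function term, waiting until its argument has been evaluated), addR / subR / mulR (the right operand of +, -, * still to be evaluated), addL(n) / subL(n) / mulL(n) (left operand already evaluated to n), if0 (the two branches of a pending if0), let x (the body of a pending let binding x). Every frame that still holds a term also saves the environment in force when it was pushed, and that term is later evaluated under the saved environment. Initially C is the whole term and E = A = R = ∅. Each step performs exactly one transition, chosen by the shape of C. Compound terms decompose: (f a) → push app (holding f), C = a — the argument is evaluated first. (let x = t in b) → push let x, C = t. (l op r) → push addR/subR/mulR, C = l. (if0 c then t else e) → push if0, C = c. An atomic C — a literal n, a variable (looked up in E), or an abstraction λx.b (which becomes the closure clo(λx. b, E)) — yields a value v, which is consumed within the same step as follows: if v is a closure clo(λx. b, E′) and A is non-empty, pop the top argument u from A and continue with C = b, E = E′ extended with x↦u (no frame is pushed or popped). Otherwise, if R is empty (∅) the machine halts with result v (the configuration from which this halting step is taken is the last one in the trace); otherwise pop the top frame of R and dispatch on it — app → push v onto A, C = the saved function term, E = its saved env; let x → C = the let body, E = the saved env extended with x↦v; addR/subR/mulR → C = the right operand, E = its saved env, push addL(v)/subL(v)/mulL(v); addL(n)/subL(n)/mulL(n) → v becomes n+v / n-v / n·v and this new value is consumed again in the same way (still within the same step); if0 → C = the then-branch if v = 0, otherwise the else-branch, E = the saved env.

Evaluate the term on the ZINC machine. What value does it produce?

Answer: 0

Execution trace:
0. <C=((let v = ((λq. q) 1) in (v - v)) * ((λx. x) (5 - 3))), E=∅, A=∅, R=∅>
1. <C=(let v = ((λq. q) 1) in (v - v)), E=∅, A=∅, R=[mulR]>
2. <C=((λq. q) 1), E=∅, A=∅, R=[let v :: mulR]>
3. <C=1, E=∅, A=∅, R=[app :: let v :: mulR]>
4. <C=(λq. q), E=∅, A=[1], R=[let v :: mulR]>
5. <C=q, E={q↦1}, A=∅, R=[let v :: mulR]>
6. <C=(v - v), E={v↦1}, A=∅, R=[mulR]>
7. <C=v, E={v↦1}, A=∅, R=[subR :: mulR]>
8. <C=v, E={v↦1}, A=∅, R=[subL(1) :: mulR]>
9. <C=((λx. x) (5 - 3)), E=∅, A=∅, R=[mulL(0)]>
10. <C=(5 - 3), E=∅, A=∅, R=[app :: mulL(0)]>
11. <C=5, E=∅, A=∅, R=[subR :: app :: mulL(0)]>
12. <C=3, E=∅, A=∅, R=[subL(5) :: app :: mulL(0)]>
13. <C=(λx. x), E=∅, A=[2], R=[mulL(0)]>
14. <C=x, E={x↦2}, A=∅, R=[mulL(0)]>
→ final value 0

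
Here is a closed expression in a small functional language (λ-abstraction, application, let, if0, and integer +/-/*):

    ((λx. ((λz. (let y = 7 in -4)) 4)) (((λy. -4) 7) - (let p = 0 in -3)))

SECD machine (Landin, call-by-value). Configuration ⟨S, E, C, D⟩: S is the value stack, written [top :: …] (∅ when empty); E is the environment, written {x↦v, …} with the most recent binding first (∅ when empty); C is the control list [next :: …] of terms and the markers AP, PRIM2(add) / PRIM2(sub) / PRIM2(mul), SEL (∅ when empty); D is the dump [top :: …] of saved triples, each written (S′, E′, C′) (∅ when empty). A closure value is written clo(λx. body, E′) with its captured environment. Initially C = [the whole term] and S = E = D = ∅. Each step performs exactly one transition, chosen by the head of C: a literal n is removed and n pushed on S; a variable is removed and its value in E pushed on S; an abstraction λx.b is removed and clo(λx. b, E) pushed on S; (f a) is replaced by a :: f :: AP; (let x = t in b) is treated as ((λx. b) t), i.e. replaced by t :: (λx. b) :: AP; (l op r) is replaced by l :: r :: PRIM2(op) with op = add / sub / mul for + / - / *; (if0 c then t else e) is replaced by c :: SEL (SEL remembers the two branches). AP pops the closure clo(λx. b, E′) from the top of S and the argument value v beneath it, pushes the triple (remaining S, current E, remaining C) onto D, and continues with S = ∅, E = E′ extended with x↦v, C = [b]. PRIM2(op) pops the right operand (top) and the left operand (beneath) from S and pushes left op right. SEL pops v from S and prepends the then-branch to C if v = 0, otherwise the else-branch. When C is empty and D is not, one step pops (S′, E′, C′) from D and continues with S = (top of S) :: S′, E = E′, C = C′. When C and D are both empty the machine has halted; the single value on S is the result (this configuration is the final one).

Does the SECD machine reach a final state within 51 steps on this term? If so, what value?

Answer: -4

Execution trace:
0. <S=∅, E=∅, C=[((λx. ((λz. (let y = 7 in -4)) 4)) (((λy. -4) 7) - (let p = 0 in -3)))], D=∅>
1. <S=∅, E=∅, C=[(((λy. -4) 7) - (let p = 0 in -3)) :: (λx. ((λz. (let y = 7 in -4)) 4)) :: AP], D=∅>
2. <S=∅, E=∅, C=[((λy. -4) 7) :: (let p = 0 in -3) :: PRIM2(sub) :: (λx. ((λz. (let y = 7 in -4)) 4)) :: AP], D=∅>
3. <S=∅, E=∅, C=[7 :: (λy. -4) :: AP :: (let p = 0 in -3) :: PRIM2(sub) :: (λx. ((λz. (let y = 7 in -4)) 4)) :: AP], D=∅>
4. <S=[7], E=∅, C=[(λy. -4) :: AP :: (let p = 0 in -3) :: PRIM2(sub) :: (λx. ((λz. (let y = 7 in -4)) 4)) :: AP], D=∅>
5. <S=[clo(λy. -4, ∅) :: 7], E=∅, C=[AP :: (let p = 0 in -3) :: PRIM2(sub) :: (λx. ((λz. (let y = 7 in -4)) 4)) :: AP], D=∅>
6. <S=∅, E={y↦7}, C=[-4], D=[(∅, ∅, [(let p = 0 in -3) :: PRIM2(sub) :: (λx. ((λz. (let y = 7 in -4)) 4)) :: AP])]>
7. <S=[-4], E={y↦7}, C=∅, D=[(∅, ∅, [(let p = 0 in -3) :: PRIM2(sub) :: (λx. ((λz. (let y = 7 in -4)) 4)) :: AP])]>
8. <S=[-4], E=∅, C=[(let p = 0 in -3) :: PRIM2(sub) :: (λx. ((λz. (let y = 7 in -4)) 4)) :: AP], D=∅>
9. <S=[-4], E=∅, C=[0 :: (λp. -3) :: AP :: PRIM2(sub) :: (λx. ((λz. (let y = 7 in -4)) 4)) :: AP], D=∅>
10. <S=[0 :: -4], E=∅, C=[(λp. -3) :: AP :: PRIM2(sub) :: (λx. ((λz. (let y = 7 in -4)) 4)) :: AP], D=∅>
11. <S=[clo(λp. -3, ∅) :: 0 :: -4], E=∅, C=[AP :: PRIM2(sub) :: (λx. ((λz. (let y = 7 in -4)) 4)) :: AP], D=∅>
12. <S=∅, E={p↦0}, C=[-3], D=[([-4], ∅, [PRIM2(sub) :: (λx. ((λz. (let y = 7 in -4)) 4)) :: AP])]>
13. <S=[-3], E={p↦0}, C=∅, D=[([-4], ∅, [PRIM2(sub) :: (λx. ((λz. (let y = 7 in -4)) 4)) :: AP])]>
14. <S=[-3 :: -4], E=∅, C=[PRIM2(sub) :: (λx. ((λz. (let y = 7 in -4)) 4)) :: AP], D=∅>
15. <S=[-1], E=∅, C=[(λx. ((λz. (let y = 7 in -4)) 4)) :: AP], D=∅>
16. <S=[clo(λx. ((λz. (let y = 7 in -4)) 4), ∅) :: -1], E=∅, C=[AP], D=∅>
17. <S=∅, E={x↦-1}, C=[((λz. (let y = 7 in -4)) 4)], D=[(∅, ∅, ∅)]>
18. <S=∅, E={x↦-1}, C=[4 :: (λz. (let y = 7 in -4)) :: AP], D=[(∅, ∅, ∅)]>
19. <S=[4], E={x↦-1}, C=[(λz. (let y = 7 in -4)) :: AP], D=[(∅, ∅, ∅)]>
20. <S=[clo(λz. (let y = 7 in -4), {x↦-1}) :: 4], E={x↦-1}, C=[AP], D=[(∅, ∅, ∅)]>
21. <S=∅, E={z↦4, x↦-1}, C=[(let y = 7 in -4)], D=[(∅, {x↦-1}, ∅) :: (∅, ∅, ∅)]>
22. <S=∅, E={z↦4, x↦-1}, C=[7 :: (λy. -4) :: AP], D=[(∅, {x↦-1}, ∅) :: (∅, ∅, ∅)]>
23. <S=[7], E={z↦4, x↦-1}, C=[(λy. -4) :: AP], D=[(∅, {x↦-1}, ∅) :: (∅, ∅, ∅)]>
24. <S=[clo(λy. -4, {z↦4, x↦-1}) :: 7], E={z↦4, x↦-1}, C=[AP], D=[(∅, {x↦-1}, ∅) :: (∅, ∅, ∅)]>
25. <S=∅, E={y↦7, z↦4, x↦-1}, C=[-4], D=[(∅, {z↦4, x↦-1}, ∅) :: (∅, {x↦-1}, ∅) :: (∅, ∅, ∅)]>
26. <S=[-4], E={y↦7, z↦4, x↦-1}, C=∅, D=[(∅, {z↦4, x↦-1}, ∅) :: (∅, {x↦-1}, ∅) :: (∅, ∅, ∅)]>
27. <S=[-4], E={z↦4, x↦-1}, C=∅, D=[(∅, {x↦-1}, ∅) :: (∅, ∅, ∅)]>
28. <S=[-4], E={x↦-1}, C=∅, D=[(∅, ∅, ∅)]>
29. <S=[-4], E=∅, C=∅, D=∅>
→ final value -4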